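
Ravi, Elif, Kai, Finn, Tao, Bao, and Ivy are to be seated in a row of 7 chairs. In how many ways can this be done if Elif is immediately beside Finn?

1440

Place the 5 others and the Elif-Finn pair as 6 objects in a line; the pair has 2 internal arrangements.
That gives 2 × 6! = 2 × 720 = 1440.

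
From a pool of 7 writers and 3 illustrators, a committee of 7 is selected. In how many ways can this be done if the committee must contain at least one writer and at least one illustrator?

Total 7-person selections from all 10: C(10,7) = 120.
Selections missing a whole group: no writers → C(3,7) = 0; no illustrators → C(7,7) = 1.
Both groups omitted at once is impossible, so 120 − 1 = 119.

119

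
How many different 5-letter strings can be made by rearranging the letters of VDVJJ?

30

Letter multiplicities in VDVJJ: D×1, J×2, V×2.
The number of distinct arrangements is 5!/(2!·2!) = 120/4 = 30.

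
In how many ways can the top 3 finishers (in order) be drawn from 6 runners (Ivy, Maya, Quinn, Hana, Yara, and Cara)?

120

There are 6 choices for 1st place, 5 for 2nd, and 4 for 3rd.
That gives 6 × 5 × 4 = 120.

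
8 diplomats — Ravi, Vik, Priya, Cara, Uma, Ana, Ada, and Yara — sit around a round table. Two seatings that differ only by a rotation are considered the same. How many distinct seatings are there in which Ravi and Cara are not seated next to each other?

All circular seatings of 8 people number (7)! = 5040.
Those with Ravi next to Cara: fuse the pair into one unit and seat 7 units around a circle — 2·(6)! = 1440.
Subtracting, 5040 − 1440 = 3600.

3600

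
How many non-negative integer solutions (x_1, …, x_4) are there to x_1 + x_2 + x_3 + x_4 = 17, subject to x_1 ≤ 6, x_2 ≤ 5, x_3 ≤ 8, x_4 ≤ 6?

Without the upper bounds there are C(20,3) = 1140 ways to split 17 among 4 variables.
Subtract solutions that violate a single cap (substitute x_i' = x_i − (cap_i+1)): x_1 ≥ 7 gives C(13,3) = 286; x_2 ≥ 6 gives C(14,3) = 364; x_3 ≥ 9 gives C(11,3) = 165; x_4 ≥ 7 gives C(13,3) = 286. Together 1101.
Add back pairs where two caps are both exceeded: 35 + 4 + 20 + 10 + 35 + 4 = 108.
By inclusion–exclusion the count is 1140 − 1101 + 108 = 147.

147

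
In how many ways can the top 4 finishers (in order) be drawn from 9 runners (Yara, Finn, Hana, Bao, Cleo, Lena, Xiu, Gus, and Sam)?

3024

There are 9 choices for 1st place, 8 for 2nd, and so on down to 6 for position 4.
That gives 9 × 8 × 7 × 6 = 3024.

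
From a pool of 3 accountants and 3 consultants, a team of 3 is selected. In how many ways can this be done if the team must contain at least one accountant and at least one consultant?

18

Total 3-person selections from all 6: C(6,3) = 20.
Selections missing a whole group: no accountants → C(3,3) = 1; no consultants → C(3,3) = 1.
Both groups omitted at once is impossible, so 20 − 2 = 18.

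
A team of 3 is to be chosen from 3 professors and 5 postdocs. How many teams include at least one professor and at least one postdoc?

45

Total 3-person selections from all 8: C(8,3) = 56.
Subtract selections that omit an entire group: no professors → C(5,3) = 10; no postdocs → C(3,3) = 1.
Both groups omitted at once is impossible, so 56 − 11 = 45.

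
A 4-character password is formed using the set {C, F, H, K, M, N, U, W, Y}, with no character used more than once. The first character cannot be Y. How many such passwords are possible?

The first character has 9−1 = 8 choices (anything except Y).
The remaining 3 characters are filled from the other 8 symbols without repetition: 8 × 7 × 6 = 336.
Total: 8 × 336 = 2688.

2688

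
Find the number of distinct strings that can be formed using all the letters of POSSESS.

210

POSSESS has 7 letters with S appearing 4 times.
So there are 7! / (4!) = 210 distinguishable arrangements.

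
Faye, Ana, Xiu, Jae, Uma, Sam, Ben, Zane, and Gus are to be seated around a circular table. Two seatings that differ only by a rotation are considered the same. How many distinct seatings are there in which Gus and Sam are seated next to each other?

Glue Gus and Sam into a block (2 internal orders). Seating 8 units around a circle gives (7)! arrangements.
So 2 × (7)! = 2 × 5040 = 10080.

10080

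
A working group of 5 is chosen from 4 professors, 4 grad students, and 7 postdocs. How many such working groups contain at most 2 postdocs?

Split by how many postdocs are chosen (0 through 2).
Sum: C(7,0)·C(8,5) + C(7,1)·C(8,4) + C(7,2)·C(8,3) = 56 + 490 + 1176 = 1722.

1722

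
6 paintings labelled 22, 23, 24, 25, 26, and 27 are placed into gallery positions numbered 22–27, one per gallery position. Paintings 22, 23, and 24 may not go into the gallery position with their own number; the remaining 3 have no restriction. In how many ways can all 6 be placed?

426

Let Aᵢ (for i ∈ {22, 23, 24}) be the placements that put painting i in its forbidden gallery position. Any j of these fix j positions, leaving (6−j)! ways to fill the rest, and there are C(3,j) ways to pick which j.
By inclusion–exclusion, the number of valid placements is Σ_{j=0}^{3} (−1)^j C(3,j)·(6−j)!.
Computing: 720 − 360 + 72 − 6 = 426.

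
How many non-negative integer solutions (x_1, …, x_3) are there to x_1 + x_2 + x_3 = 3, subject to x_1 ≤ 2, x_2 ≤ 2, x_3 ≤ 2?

By stars and bars, unrestricted non-negative solutions to x_1+…+x_3 = 3 number C(3+2,2) = 10.
Subtract solutions that violate a single cap (substitute x_i' = x_i − (cap_i+1)): x_1 ≥ 3 gives C(2,2) = 1; x_2 ≥ 3 gives C(2,2) = 1; x_3 ≥ 3 gives C(2,2) = 1. Together 3.
No two caps can be exceeded simultaneously, so the pair terms are all 0.
By inclusion–exclusion the count is 10 − 3 + 0 = 7.

7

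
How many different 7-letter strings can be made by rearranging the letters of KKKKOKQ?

42

Letter multiplicities in KKKKOKQ: K×5, O×1, Q×1.
Dividing 7! = 5040 by 5! = 120 for the repeated letters gives 42.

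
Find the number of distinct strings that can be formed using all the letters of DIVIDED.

420

Letter multiplicities in DIVIDED: D×3, E×1, I×2, V×1.
Dividing 7! = 5040 by 3!·2! = 12 for the repeated letters gives 420.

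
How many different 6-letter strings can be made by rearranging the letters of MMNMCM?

The 6 letters of MMNMCM have repeats: M appearing 4 times.
The number of distinct arrangements is 6!/(4!) = 720/24 = 30.

30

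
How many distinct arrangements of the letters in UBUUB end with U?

6

With the last slot taken by U, it remains to arrange the other 4 letters (BUUB).
Those 4 letters have B appearing twice and U appearing twice, giving (4)!/(2!·2!) = 6.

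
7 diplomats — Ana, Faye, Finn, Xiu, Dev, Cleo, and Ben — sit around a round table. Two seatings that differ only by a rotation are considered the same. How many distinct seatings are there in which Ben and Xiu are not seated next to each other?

Without the restriction there are (6)! = 720 seatings.
Those with Ben next to Xiu: fuse the pair into one unit and seat 6 units around a circle — 2·(5)! = 240.
Subtracting, 720 − 240 = 480.

480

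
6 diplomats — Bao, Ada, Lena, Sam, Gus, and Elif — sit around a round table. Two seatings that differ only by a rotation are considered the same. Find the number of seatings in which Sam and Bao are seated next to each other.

Glue Sam and Bao into a block (2 internal orders). Seating 5 units around a circle gives (4)! arrangements.
So 2 × (4)! = 2 × 24 = 48.

48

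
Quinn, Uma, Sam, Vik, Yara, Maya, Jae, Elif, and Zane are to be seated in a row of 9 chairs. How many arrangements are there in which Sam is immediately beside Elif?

80640

Treat {Sam, Elif} as a single unit. There are 8 units to order, and the pair itself can be ordered 2 ways.
So the count is 2·(8)! = 80640.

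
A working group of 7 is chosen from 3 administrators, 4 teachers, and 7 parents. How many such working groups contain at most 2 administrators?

3102

Split by how many administrators are chosen (0 through 2).
Sum: C(3,0)·C(11,7) + C(3,1)·C(11,6) + C(3,2)·C(11,5) = 330 + 1386 + 1386 = 3102.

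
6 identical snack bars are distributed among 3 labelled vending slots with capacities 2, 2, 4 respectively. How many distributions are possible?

6

Ignoring the caps, the number of non-negative solutions to x_1+…+x_3 = 6 is C(8,2) = 28.
Subtract solutions that violate a single cap (substitute x_i' = x_i − (cap_i+1)): x_1 ≥ 3 gives C(5,2) = 10; x_2 ≥ 3 gives C(5,2) = 10; x_3 ≥ 5 gives C(3,2) = 3. Together 23.
Add back pairs where two caps are both exceeded: 1 + 0 + 0 = 1.
By inclusion–exclusion the count is 28 − 23 + 1 = 6.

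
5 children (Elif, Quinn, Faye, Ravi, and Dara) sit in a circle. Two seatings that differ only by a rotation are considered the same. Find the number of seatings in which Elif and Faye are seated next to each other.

Treat {Elif, Faye} as one unit (2 internal orders) and seat the resulting 4 units around the table: (3)! circular arrangements.
So 2 × (3)! = 2 × 6 = 12.

12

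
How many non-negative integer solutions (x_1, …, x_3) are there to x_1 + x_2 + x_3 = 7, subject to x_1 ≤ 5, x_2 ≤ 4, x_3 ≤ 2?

Ignoring the caps, the number of non-negative solutions to x_1+…+x_3 = 7 is C(9,2) = 36.
Subtract solutions that violate a single cap (substitute x_i' = x_i − (cap_i+1)): x_1 ≥ 6 gives C(3,2) = 3; x_2 ≥ 5 gives C(4,2) = 6; x_3 ≥ 3 gives C(6,2) = 15. Together 24.
No two caps can be exceeded simultaneously, so the pair terms are all 0.
By inclusion–exclusion the count is 36 − 24 + 0 = 12.

12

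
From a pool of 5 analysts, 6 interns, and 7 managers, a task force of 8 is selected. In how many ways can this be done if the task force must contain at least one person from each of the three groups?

Unrestricted: C(18,8) = 43758 ways to pick any 8 of the 18.
Selections missing a whole group: no analysts → C(13,8) = 1287; no interns → C(12,8) = 495; no managers → C(11,8) = 165.
Add back selections omitting two groups (i.e. drawn from a single group): C(5,8) + C(6,8) + C(7,8) = 0.
By inclusion–exclusion: 43758 − 1947 + 0 = 41811.

41811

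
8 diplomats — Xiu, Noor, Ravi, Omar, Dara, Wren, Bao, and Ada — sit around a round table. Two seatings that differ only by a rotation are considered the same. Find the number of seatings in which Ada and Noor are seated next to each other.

Treat {Ada, Noor} as one unit (2 internal orders) and seat the resulting 7 units around the table: (6)! circular arrangements.
So 2 × (6)! = 2 × 720 = 1440.

1440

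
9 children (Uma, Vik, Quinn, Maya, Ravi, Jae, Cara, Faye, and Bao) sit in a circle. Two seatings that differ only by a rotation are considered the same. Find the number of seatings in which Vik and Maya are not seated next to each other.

30240

All circular seatings of 9 people number (8)! = 40320.
Those with Vik next to Maya: fuse the pair into one unit and seat 8 units around a circle — 2·(7)! = 10080.
Subtracting, 40320 − 10080 = 30240.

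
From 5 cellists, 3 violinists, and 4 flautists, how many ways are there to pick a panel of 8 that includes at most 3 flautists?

Split by how many flautists are chosen (0 through 3).
Sum: C(4,0)·C(8,8) + C(4,1)·C(8,7) + C(4,2)·C(8,6) + C(4,3)·C(8,5) = 1 + 32 + 168 + 224 = 425.

425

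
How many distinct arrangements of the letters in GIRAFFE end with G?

With the last slot taken by G, it remains to arrange the other 6 letters (IRAFFE).
Those 6 letters have F appearing twice, giving (6)!/(2!) = 360.

360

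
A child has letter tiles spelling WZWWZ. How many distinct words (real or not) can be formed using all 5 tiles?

10

WZWWZ has 5 letters with W appearing 3 times and Z appearing twice.
So there are 5! / (3!·2!) = 10 distinguishable arrangements.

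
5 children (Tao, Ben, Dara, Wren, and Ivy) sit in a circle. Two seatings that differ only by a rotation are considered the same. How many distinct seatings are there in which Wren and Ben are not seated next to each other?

Without the restriction there are (4)! = 24 seatings.
Seatings with Wren beside Ben: treat them as a block with 2 internal orders, giving 2 × (3)! = 12.
Subtracting, 24 − 12 = 12.

12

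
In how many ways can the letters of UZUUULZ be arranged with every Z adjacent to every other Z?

30

Treat the 2 copies of Z as a single block. The multiset to arrange is then {ZZ, L, U, U, U, U}, 6 items in all.
That gives (6)!/(4!) = 30 arrangements.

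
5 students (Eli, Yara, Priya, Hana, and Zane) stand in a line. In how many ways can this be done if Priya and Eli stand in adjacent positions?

Glue Priya and Eli into one block (2 internal orders), leaving 4 units to arrange in a row.
That gives 2 × 4! = 2 × 24 = 48.

48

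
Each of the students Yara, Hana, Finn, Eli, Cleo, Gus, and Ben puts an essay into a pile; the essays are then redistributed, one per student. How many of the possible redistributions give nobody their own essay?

1854

Let Aᵢ be the assignments in which student i gets their own essay. We want the size of the complement of A₁∪…∪A_7.
By inclusion–exclusion this is Σ_{j=0}^{7} (−1)^j C(7,j)·(7−j)!.
Computing: 5040 − 5040 + 2520 − 840 + 210 − 42 + 7 − 1 = 1854.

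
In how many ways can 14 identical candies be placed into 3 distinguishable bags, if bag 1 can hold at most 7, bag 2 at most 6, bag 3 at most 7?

Ignoring the caps, the number of non-negative solutions to x_1+…+x_3 = 14 is C(16,2) = 120.
Subtract solutions that violate a single cap (substitute x_i' = x_i − (cap_i+1)): x_1 ≥ 8 gives C(8,2) = 28; x_2 ≥ 7 gives C(9,2) = 36; x_3 ≥ 8 gives C(8,2) = 28. Together 92.
No two caps can be exceeded simultaneously, so the pair terms are all 0.
By inclusion–exclusion the count is 120 − 92 + 0 = 28.

28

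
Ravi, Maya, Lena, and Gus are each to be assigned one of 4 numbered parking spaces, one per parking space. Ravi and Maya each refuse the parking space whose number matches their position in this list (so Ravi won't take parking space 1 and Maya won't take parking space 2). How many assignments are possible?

Let Aᵢ (for i ∈ {1, 2}) be the placements that put person i in their forbidden parking space. Any j of these fix j positions, leaving (4−j)! ways to fill the rest, and there are C(2,j) ways to pick which j.
By inclusion–exclusion, the number of valid placements is Σ_{j=0}^{2} (−1)^j C(2,j)·(4−j)!.
Computing: 24 − 12 + 2 = 14.

14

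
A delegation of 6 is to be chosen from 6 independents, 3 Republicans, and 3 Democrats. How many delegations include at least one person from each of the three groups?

Total 6-person selections from all 12: C(12,6) = 924.
Subtract selections that omit an entire group: no independents → C(6,6) = 1; no Republicans → C(9,6) = 84; no Democrats → C(9,6) = 84.
Add back selections omitting two groups (i.e. drawn from a single group): C(6,6) + C(3,6) + C(3,6) = 1.
By inclusion–exclusion: 924 − 169 + 1 = 756.

756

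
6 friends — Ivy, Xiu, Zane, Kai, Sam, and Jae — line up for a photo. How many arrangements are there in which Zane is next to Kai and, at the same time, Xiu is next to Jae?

96

Treat {Zane,Kai} as one block (2 orders) and {Xiu,Jae} as another (2 orders).
That leaves 4 units to arrange: 2 × 2 × 4! = 4 × 24 = 96.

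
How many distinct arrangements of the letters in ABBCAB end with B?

30

Fix B in the last position and arrange the remaining 5 letters.
Those 5 letters have A appearing twice and B appearing twice, giving (5)!/(2!·2!) = 30.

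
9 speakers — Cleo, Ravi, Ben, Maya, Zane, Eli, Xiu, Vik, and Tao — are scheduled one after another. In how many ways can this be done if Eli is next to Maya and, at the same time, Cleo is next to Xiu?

Treat {Eli,Maya} as one block (2 orders) and {Cleo,Xiu} as another (2 orders).
That leaves 7 units to arrange: 2 × 2 × 7! = 4 × 5040 = 20160.

20160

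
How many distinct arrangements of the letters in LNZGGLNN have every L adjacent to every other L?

420

Treat the 2 copies of L as a single block. The multiset to arrange is then {LL, G, G, N, N, N, Z}, 7 items in all.
That gives (7)!/(3!·2!) = 420 arrangements.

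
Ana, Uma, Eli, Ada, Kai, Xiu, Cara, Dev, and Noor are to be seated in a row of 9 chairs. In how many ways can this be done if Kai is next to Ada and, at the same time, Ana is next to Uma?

Treat {Kai,Ada} as one block (2 orders) and {Ana,Uma} as another (2 orders).
That leaves 7 units to arrange: 2 × 2 × 7! = 4 × 5040 = 20160.

20160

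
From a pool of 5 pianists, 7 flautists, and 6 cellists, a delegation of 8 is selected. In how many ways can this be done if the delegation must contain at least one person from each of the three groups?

41811

Total 8-person selections from all 18: C(18,8) = 43758.
Subtract selections that omit an entire group: no pianists → C(13,8) = 1287; no flautists → C(11,8) = 165; no cellists → C(12,8) = 495.
Add back selections omitting two groups (i.e. drawn from a single group): C(5,8) + C(7,8) + C(6,8) = 0.
By inclusion–exclusion: 43758 − 1947 + 0 = 41811.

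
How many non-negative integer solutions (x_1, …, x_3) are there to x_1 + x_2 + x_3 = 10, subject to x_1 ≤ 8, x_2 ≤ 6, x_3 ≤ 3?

25

By stars and bars, unrestricted non-negative solutions to x_1+…+x_3 = 10 number C(10+2,2) = 66.
Subtract solutions that violate a single cap (substitute x_i' = x_i − (cap_i+1)): x_1 ≥ 9 gives C(3,2) = 3; x_2 ≥ 7 gives C(5,2) = 10; x_3 ≥ 4 gives C(8,2) = 28. Together 41.
No two caps can be exceeded simultaneously, so the pair terms are all 0.
By inclusion–exclusion the count is 66 − 41 + 0 = 25.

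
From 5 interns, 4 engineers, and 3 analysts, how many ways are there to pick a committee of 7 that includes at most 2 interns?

246

Split by how many interns are chosen (0 through 2).
Sum: C(5,0)·C(7,7) + C(5,1)·C(7,6) + C(5,2)·C(7,5) = 1 + 35 + 210 = 246.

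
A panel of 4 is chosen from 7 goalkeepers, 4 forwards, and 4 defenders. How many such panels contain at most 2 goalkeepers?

Split by how many goalkeepers are chosen (0 through 2).
Sum: C(7,0)·C(8,4) + C(7,1)·C(8,3) + C(7,2)·C(8,2) = 70 + 392 + 588 = 1050.

1050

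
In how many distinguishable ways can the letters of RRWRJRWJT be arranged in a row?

3780

The 9 letters of RRWRJRWJT have repeats: J appearing twice, R appearing 4 times, and W appearing twice.
So there are 9! / (4!·2!·2!) = 3780 distinguishable arrangements.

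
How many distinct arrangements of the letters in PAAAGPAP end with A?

140

With the last slot taken by A, it remains to arrange the other 7 letters (PAAGPAP).
Those 7 letters have A appearing 3 times and P appearing 3 times, giving (7)!/(3!·3!) = 140.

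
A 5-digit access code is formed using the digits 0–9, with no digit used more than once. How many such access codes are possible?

30240

Choose and order 5 of the 10 symbols: the first digit has 10 options, the next 9, and so on down to 6.
10 × 9 × 8 × 7 × 6 = 30240.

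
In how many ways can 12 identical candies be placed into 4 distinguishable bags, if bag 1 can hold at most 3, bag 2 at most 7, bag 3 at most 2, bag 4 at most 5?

42

By stars and bars, unrestricted non-negative solutions to x_1+…+x_4 = 12 number C(12+3,3) = 455.
Subtract solutions that violate a single cap (substitute x_i' = x_i − (cap_i+1)): x_1 ≥ 4 gives C(11,3) = 165; x_2 ≥ 8 gives C(7,3) = 35; x_3 ≥ 3 gives C(12,3) = 220; x_4 ≥ 6 gives C(9,3) = 84. Together 504.
Add back pairs where two caps are both exceeded: 1 + 56 + 10 + 4 + 0 + 20 = 91.
By inclusion–exclusion the count is 455 − 504 + 91 = 42.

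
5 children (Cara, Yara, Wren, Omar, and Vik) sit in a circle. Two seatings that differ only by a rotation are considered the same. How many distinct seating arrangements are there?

Fix one person's seat to break rotational symmetry; the remaining 4 people can be arranged in (4)! = 24 ways.

24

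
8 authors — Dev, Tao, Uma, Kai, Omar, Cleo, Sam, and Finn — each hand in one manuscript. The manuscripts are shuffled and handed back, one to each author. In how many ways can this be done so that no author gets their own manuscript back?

This is the derangement count D_8: permutations of 8 items with no fixed point.
By inclusion–exclusion this is Σ_{j=0}^{8} (−1)^j C(8,j)·(8−j)!.
Computing: 40320 − 40320 + 20160 − 6720 + 1680 − 336 + 56 − 8 + 1 = 14833.

14833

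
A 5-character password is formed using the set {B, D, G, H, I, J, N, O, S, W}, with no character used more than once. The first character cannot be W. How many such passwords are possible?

27216

The first character has 10−1 = 9 choices (anything except W).
The remaining 4 characters are filled from the other 9 symbols without repetition: 9 × 8 × 7 × 6 = 3024.
Total: 9 × 3024 = 27216.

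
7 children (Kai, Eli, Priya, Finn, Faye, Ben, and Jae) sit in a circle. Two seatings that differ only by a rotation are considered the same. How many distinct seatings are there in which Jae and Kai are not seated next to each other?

Without the restriction there are (6)! = 720 seatings.
Seatings with Jae beside Kai: treat them as a block with 2 internal orders, giving 2 × (5)! = 240.
Subtracting, 720 − 240 = 480.

480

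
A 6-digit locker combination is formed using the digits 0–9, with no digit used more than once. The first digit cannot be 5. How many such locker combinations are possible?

The first digit has 10−1 = 9 choices (anything except 5).
The remaining 5 digits are filled from the other 9 symbols without repetition: 9 × 8 × 7 × 6 × 5 = 15120.
Total: 9 × 15120 = 136080.

136080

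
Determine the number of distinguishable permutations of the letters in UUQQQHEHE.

7560

The 9 letters of UUQQQHEHE have repeats: E appearing twice, H appearing twice, Q appearing 3 times, and U appearing twice.
The number of distinct arrangements is 9!/(3!·2!·2!·2!) = 362880/48 = 7560.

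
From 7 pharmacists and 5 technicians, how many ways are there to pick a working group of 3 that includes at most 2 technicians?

210

Split by how many technicians are chosen (0 through 2).
Sum: C(5,0)·C(7,3) + C(5,1)·C(7,2) + C(5,2)·C(7,1) = 35 + 105 + 70 = 210.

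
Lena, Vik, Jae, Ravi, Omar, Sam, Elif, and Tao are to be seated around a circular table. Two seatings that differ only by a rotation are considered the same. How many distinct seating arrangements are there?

5040

Seat Lena anywhere (absorbing the rotational symmetry), then permute the other 7: (7)! = 5040.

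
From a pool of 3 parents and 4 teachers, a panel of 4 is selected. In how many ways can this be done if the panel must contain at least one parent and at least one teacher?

34

Unrestricted: C(7,4) = 35 ways to pick any 4 of the 7.
Selections missing a whole group: no parents → C(4,4) = 1; no teachers → C(3,4) = 0.
Both groups omitted at once is impossible, so 35 − 1 = 34.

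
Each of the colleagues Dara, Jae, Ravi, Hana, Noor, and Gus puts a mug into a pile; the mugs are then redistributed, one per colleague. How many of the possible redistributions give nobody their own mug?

265

This is the derangement count D_6: permutations of 6 items with no fixed point.
By inclusion–exclusion this is Σ_{j=0}^{6} (−1)^j C(6,j)·(6−j)!.
Computing: 720 − 720 + 360 − 120 + 30 − 6 + 1 = 265.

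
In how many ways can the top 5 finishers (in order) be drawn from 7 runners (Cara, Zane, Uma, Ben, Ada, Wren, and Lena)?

There are 7 choices for 1st place, 6 for 2nd, and so on down to 3 for position 5.
That gives 7 × 6 × 5 × 4 × 3 = 2520.

2520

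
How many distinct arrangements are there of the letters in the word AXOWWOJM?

10080

Letter multiplicities in AXOWWOJM: A×1, J×1, M×1, O×2, W×2, X×1.
So there are 8! / (2!·2!) = 10080 distinguishable arrangements.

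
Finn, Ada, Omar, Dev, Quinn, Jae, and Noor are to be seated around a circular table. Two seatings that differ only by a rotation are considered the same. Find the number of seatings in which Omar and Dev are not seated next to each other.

480

All circular seatings of 7 people number (6)! = 720.
Those with Omar next to Dev: fuse the pair into one unit and seat 6 units around a circle — 2·(5)! = 240.
Subtracting, 720 − 240 = 480.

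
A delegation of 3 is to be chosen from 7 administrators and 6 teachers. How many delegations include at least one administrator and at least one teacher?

With no constraint there are C(13,3) = 286 possible selections.
Subtract selections that omit an entire group: no administrators → C(6,3) = 20; no teachers → C(7,3) = 35.
Both groups omitted at once is impossible, so 286 − 55 = 231.

231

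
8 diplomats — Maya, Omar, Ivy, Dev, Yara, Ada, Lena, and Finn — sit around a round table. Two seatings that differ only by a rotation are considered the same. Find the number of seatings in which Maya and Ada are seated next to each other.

Glue Maya and Ada into a block (2 internal orders). Seating 7 units around a circle gives (6)! arrangements.
So 2 × (6)! = 2 × 720 = 1440.

1440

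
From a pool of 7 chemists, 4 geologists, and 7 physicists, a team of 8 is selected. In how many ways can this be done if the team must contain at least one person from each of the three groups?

40425

With no constraint there are C(18,8) = 43758 possible selections.
Selections missing a whole group: no chemists → C(11,8) = 165; no geologists → C(14,8) = 3003; no physicists → C(11,8) = 165.
Add back selections omitting two groups (i.e. drawn from a single group): C(7,8) + C(4,8) + C(7,8) = 0.
By inclusion–exclusion: 43758 − 3333 + 0 = 40425.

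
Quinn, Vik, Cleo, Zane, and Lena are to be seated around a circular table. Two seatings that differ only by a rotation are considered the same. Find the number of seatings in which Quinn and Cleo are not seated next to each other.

12

Without the restriction there are (4)! = 24 seatings.
Those with Quinn next to Cleo: fuse the pair into one unit and seat 4 units around a circle — 2·(3)! = 12.
Subtracting, 24 − 12 = 12.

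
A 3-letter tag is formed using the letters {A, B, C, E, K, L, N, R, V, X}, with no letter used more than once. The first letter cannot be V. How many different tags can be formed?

The first letter has 10−1 = 9 choices (anything except V).
The remaining 2 letters are filled from the other 9 symbols without repetition: 9 × 8 = 72.
Total: 9 × 72 = 648.

648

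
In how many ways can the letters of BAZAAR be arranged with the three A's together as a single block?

24

Treat the 3 copies of A as a single block. The multiset to arrange is then {AAA, B, R, Z}, 4 items in all.
All 4 items are distinct, so there are (4)! = 24 arrangements.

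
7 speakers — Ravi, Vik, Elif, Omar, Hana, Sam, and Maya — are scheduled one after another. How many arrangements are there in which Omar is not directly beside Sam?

There are 7! = 5040 arrangements in all. If Omar and Sam are adjacent, merging them into one block gives 2·(6)! = 1440 arrangements.
Complementary counting: 5040 − 1440 = 3600.

3600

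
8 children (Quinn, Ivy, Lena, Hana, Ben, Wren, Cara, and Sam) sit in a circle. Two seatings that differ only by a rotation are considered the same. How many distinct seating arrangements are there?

5040

Seat Quinn anywhere (absorbing the rotational symmetry), then permute the other 7: (7)! = 5040.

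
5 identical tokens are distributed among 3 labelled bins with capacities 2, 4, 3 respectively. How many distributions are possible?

11

Ignoring the caps, the number of non-negative solutions to x_1+…+x_3 = 5 is C(7,2) = 21.
Subtract solutions that violate a single cap (substitute x_i' = x_i − (cap_i+1)): x_1 ≥ 3 gives C(4,2) = 6; x_2 ≥ 5 gives C(2,2) = 1; x_3 ≥ 4 gives C(3,2) = 3. Together 10.
No two caps can be exceeded simultaneously, so the pair terms are all 0.
By inclusion–exclusion the count is 21 − 10 + 0 = 11.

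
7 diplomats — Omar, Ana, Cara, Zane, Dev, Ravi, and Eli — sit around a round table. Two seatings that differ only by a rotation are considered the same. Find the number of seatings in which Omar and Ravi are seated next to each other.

Glue Omar and Ravi into a block (2 internal orders). Seating 6 units around a circle gives (5)! arrangements.
So 2 × (5)! = 2 × 120 = 240.

240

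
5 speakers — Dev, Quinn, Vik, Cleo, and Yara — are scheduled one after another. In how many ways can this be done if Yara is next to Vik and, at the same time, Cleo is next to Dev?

Treat {Yara,Vik} as one block (2 orders) and {Cleo,Dev} as another (2 orders).
That leaves 3 units to arrange: 2 × 2 × 3! = 4 × 6 = 24.

24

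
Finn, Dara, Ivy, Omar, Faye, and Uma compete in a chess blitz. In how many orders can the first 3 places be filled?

This is an ordered selection of 3 from 6: P(6,3).
That gives 6 × 5 × 4 = 120.

120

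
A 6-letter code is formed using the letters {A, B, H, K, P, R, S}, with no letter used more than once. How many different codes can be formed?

5040

Choose and order 6 of the 7 symbols: the first letter has 7 options, the next 6, and so on down to 2.
7 × 6 × 5 × 4 × 3 × 2 = 5040.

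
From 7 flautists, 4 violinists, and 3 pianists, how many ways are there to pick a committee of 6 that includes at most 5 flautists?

Split by how many flautists are chosen (0 through 5).
Sum: C(7,0)·C(7,6) + C(7,1)·C(7,5) + C(7,2)·C(7,4) + C(7,3)·C(7,3) + C(7,4)·C(7,2) + C(7,5)·C(7,1) = 7 + 147 + 735 + 1225 + 735 + 147 = 2996.

2996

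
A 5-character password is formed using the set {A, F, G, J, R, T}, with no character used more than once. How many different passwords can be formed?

Choose and order 5 of the 6 symbols: the first character has 6 options, the next 5, and so on down to 2.
That product is 6 × 5 × 4 × 3 × 2 = 720.

720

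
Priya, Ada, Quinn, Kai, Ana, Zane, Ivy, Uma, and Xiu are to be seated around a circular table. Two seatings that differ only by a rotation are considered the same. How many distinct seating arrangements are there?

40320

Fix one person's seat to break rotational symmetry; the remaining 8 people can be arranged in (8)! = 40320 ways.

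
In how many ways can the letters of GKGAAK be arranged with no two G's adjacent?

60

There are 6!/(2!·2!·2!) = 90 arrangements of GKGAAK in total.
If the two G's are adjacent, glue them into one block, leaving 5 items to arrange: (5)!/(2!·2!) = 30 ways.
Subtracting, 90 − 30 = 60 arrangements keep the G's apart.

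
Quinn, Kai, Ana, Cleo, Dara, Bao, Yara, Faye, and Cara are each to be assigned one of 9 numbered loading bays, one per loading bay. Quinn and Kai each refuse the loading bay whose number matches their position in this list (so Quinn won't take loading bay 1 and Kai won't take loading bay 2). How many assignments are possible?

Let Aᵢ (for i ∈ {1, 2}) be the placements that put person i in their forbidden loading bay. Any j of these fix j positions, leaving (9−j)! ways to fill the rest, and there are C(2,j) ways to pick which j.
By inclusion–exclusion, the number of valid placements is Σ_{j=0}^{2} (−1)^j C(2,j)·(9−j)!.
Computing: 362880 − 80640 + 5040 = 287280.

287280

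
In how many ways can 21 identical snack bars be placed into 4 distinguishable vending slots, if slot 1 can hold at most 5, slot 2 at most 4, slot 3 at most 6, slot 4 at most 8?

Ignoring the caps, the number of non-negative solutions to x_1+…+x_4 = 21 is C(24,3) = 2024.
Subtract solutions that violate a single cap (substitute x_i' = x_i − (cap_i+1)): x_1 ≥ 6 gives C(18,3) = 816; x_2 ≥ 5 gives C(19,3) = 969; x_3 ≥ 7 gives C(17,3) = 680; x_4 ≥ 9 gives C(15,3) = 455. Together 2920.
Add back pairs where two caps are both exceeded: 286 + 165 + 84 + 220 + 120 + 56 = 931.
Subtract triples: 20 + 4 + 0 + 1 = 25.
By inclusion–exclusion the count is 2024 − 2920 + 931 − 25 = 10.

10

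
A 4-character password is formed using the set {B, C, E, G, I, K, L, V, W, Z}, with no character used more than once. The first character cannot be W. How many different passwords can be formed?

The first character has 10−1 = 9 choices (anything except W).
The remaining 3 characters are filled from the other 9 symbols without repetition: 9 × 8 × 7 = 504.
Total: 9 × 504 = 4536.

4536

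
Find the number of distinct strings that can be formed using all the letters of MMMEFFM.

105

The 7 letters of MMMEFFM have repeats: F appearing twice and M appearing 4 times.
The number of distinct arrangements is 7!/(4!·2!) = 5040/48 = 105.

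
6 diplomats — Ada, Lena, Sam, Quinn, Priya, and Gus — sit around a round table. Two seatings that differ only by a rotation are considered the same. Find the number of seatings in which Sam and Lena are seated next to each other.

Treat {Sam, Lena} as one unit (2 internal orders) and seat the resulting 5 units around the table: (4)! circular arrangements.
So 2 × (4)! = 2 × 24 = 48.

48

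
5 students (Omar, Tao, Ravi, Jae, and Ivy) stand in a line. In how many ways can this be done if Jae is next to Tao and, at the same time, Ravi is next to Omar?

24

Treat {Jae,Tao} as one block (2 orders) and {Ravi,Omar} as another (2 orders).
That leaves 3 units to arrange: 2 × 2 × 3! = 4 × 6 = 24.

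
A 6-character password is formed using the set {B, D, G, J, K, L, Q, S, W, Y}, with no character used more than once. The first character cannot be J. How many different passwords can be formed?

136080

The first character has 10−1 = 9 choices (anything except J).
The remaining 5 characters are filled from the other 9 symbols without repetition: 9 × 8 × 7 × 6 × 5 = 15120.
Total: 9 × 15120 = 136080.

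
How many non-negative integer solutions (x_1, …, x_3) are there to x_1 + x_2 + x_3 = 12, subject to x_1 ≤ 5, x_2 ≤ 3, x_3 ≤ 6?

6

Ignoring the caps, the number of non-negative solutions to x_1+…+x_3 = 12 is C(14,2) = 91.
Subtract solutions that violate a single cap (substitute x_i' = x_i − (cap_i+1)): x_1 ≥ 6 gives C(8,2) = 28; x_2 ≥ 4 gives C(10,2) = 45; x_3 ≥ 7 gives C(7,2) = 21. Together 94.
Add back pairs where two caps are both exceeded: 6 + 0 + 3 = 9.
By inclusion–exclusion the count is 91 − 94 + 9 = 6.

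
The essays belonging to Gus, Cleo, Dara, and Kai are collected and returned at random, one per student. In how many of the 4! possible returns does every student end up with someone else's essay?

9

This is the derangement count D_4: permutations of 4 items with no fixed point.
By inclusion–exclusion this is Σ_{j=0}^{4} (−1)^j C(4,j)·(4−j)!.
Computing: 24 − 24 + 12 − 4 + 1 = 9.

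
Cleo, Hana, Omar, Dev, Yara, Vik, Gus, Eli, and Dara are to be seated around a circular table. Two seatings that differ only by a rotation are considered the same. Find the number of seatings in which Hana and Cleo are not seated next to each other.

All circular seatings of 9 people number (8)! = 40320.
Seatings with Hana beside Cleo: treat them as a block with 2 internal orders, giving 2 × (7)! = 10080.
Subtracting, 40320 − 10080 = 30240.

30240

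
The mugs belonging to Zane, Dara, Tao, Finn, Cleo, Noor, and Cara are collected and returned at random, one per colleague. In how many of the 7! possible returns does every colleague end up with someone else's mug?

This is the derangement count D_7: permutations of 7 items with no fixed point.
By inclusion–exclusion this is Σ_{j=0}^{7} (−1)^j C(7,j)·(7−j)!.
Computing: 5040 − 5040 + 2520 − 840 + 210 − 42 + 7 − 1 = 1854.

1854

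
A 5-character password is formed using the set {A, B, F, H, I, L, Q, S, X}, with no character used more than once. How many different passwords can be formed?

Choose and order 5 of the 9 symbols: the first character has 9 options, the next 8, and so on down to 5.
9 × 8 × 7 × 6 × 5 = 15120.

15120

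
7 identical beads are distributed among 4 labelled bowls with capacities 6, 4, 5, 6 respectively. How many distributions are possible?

104

By stars and bars, unrestricted non-negative solutions to x_1+…+x_4 = 7 number C(7+3,3) = 120.
Subtract solutions that violate a single cap (substitute x_i' = x_i − (cap_i+1)): x_1 ≥ 7 gives C(3,3) = 1; x_2 ≥ 5 gives C(5,3) = 10; x_3 ≥ 6 gives C(4,3) = 4; x_4 ≥ 7 gives C(3,3) = 1. Together 16.
No two caps can be exceeded simultaneously, so the pair terms are all 0.
By inclusion–exclusion the count is 120 − 16 + 0 = 104.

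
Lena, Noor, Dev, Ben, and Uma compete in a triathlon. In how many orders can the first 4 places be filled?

120

There are 5 choices for 1st place, 4 for 2nd, and so on down to 2 for position 4.
That gives 5 × 4 × 3 × 2 = 120.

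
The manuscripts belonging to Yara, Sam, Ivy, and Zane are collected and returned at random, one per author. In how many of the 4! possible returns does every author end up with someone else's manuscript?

9

This is the derangement count D_4: permutations of 4 items with no fixed point.
By inclusion–exclusion this is Σ_{j=0}^{4} (−1)^j C(4,j)·(4−j)!.
Computing: 24 − 24 + 12 − 4 + 1 = 9.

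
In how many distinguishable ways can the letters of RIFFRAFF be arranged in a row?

840

The 8 letters of RIFFRAFF have repeats: F appearing 4 times and R appearing twice.
So there are 8! / (4!·2!) = 840 distinguishable arrangements.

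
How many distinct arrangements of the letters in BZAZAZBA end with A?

With the last slot taken by A, it remains to arrange the other 7 letters (BZZAZBA).
Those 7 letters have A appearing twice, B appearing twice, and Z appearing 3 times, giving (7)!/(3!·2!·2!) = 210.

210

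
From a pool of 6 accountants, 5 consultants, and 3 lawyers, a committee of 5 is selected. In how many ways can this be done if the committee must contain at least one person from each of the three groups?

With no constraint there are C(14,5) = 2002 possible selections.
Subtract selections that omit an entire group: no accountants → C(8,5) = 56; no consultants → C(9,5) = 126; no lawyers → C(11,5) = 462.
Add back selections omitting two groups (i.e. drawn from a single group): C(6,5) + C(5,5) + C(3,5) = 7.
By inclusion–exclusion: 2002 − 644 + 7 = 1365.

1365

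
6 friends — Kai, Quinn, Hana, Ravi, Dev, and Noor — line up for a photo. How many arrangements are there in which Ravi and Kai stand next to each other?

Place the 4 others and the Ravi-Kai pair as 5 objects in a line; the pair has 2 internal arrangements.
That gives 2 × 5! = 2 × 120 = 240.

240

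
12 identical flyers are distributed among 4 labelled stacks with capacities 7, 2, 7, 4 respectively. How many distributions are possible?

88

Without the upper bounds there are C(15,3) = 455 ways to split 12 among 4 stacks.
Subtract solutions that violate a single cap (substitute x_i' = x_i − (cap_i+1)): x_1 ≥ 8 gives C(7,3) = 35; x_2 ≥ 3 gives C(12,3) = 220; x_3 ≥ 8 gives C(7,3) = 35; x_4 ≥ 5 gives C(10,3) = 120. Together 410.
Add back pairs where two caps are both exceeded: 4 + 0 + 0 + 4 + 35 + 0 = 43.
By inclusion–exclusion the count is 455 − 410 + 43 = 88.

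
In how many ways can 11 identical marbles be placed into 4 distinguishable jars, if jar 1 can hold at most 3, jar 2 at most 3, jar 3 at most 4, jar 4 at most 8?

Ignoring the caps, the number of non-negative solutions to x_1+…+x_4 = 11 is C(14,3) = 364.
Subtract solutions that violate a single cap (substitute x_i' = x_i − (cap_i+1)): x_1 ≥ 4 gives C(10,3) = 120; x_2 ≥ 4 gives C(10,3) = 120; x_3 ≥ 5 gives C(9,3) = 84; x_4 ≥ 9 gives C(5,3) = 10. Together 334.
Add back pairs where two caps are both exceeded: 20 + 10 + 0 + 10 + 0 + 0 = 40.
By inclusion–exclusion the count is 364 − 334 + 40 = 70.

70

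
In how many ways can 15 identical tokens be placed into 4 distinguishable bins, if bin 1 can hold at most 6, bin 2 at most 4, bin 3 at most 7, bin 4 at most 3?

By stars and bars, unrestricted non-negative solutions to x_1+…+x_4 = 15 number C(15+3,3) = 816.
Subtract solutions that violate a single cap (substitute x_i' = x_i − (cap_i+1)): x_1 ≥ 7 gives C(11,3) = 165; x_2 ≥ 5 gives C(13,3) = 286; x_3 ≥ 8 gives C(10,3) = 120; x_4 ≥ 4 gives C(14,3) = 364. Together 935.
Add back pairs where two caps are both exceeded: 20 + 1 + 35 + 10 + 84 + 20 = 170.
By inclusion–exclusion the count is 816 − 935 + 170 = 51.

51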